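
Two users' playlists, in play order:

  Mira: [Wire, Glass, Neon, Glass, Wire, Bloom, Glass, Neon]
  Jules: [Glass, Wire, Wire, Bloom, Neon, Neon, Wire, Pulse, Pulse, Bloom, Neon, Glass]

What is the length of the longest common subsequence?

One common subsequence of length 5: Wire (Mira #1, Jules #3), Neon (Mira #3, Jules #6), Wire (Mira #5, Jules #7), Bloom (Mira #6, Jules #10), Glass (Mira #7, Jules #12). dp[8][12] = 5 confirms this is the maximum.

5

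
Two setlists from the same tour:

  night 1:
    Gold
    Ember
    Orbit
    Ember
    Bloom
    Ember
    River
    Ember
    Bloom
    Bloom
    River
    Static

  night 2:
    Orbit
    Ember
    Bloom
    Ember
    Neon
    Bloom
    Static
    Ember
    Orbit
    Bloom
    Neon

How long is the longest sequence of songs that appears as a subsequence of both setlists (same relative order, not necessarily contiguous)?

Pick Orbit (night 1 #3, night 2 #1), then Ember (night 1 #4, night 2 #2), then Bloom (night 1 #5, night 2 #3), then Ember (night 1 #6, night 2 #4), then Ember (night 1 #8, night 2 #8), then Bloom (night 1 #9, night 2 #10); all 6 songs appear in both, in order. Since dp[12][11] = 6, nothing longer is possible.

6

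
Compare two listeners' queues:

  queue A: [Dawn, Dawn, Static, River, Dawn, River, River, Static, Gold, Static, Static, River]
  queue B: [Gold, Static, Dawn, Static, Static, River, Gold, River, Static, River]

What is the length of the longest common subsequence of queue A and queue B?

One common subsequence of length 6: Dawn [1,3] → Static [3,5] → River [4,6] → River [7,8] → Static [11,9] → River [12,10], and the DP table's final entry dp[12][10] is also 6, so no common subsequence is longer.

6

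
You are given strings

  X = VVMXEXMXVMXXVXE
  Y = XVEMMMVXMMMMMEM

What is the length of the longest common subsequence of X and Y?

Match V (X #1, Y #2) → M (X #3, Y #4) → M (X #7, Y #5) → M (X #10, Y #6) → V (X #13, Y #7) → X (X #14, Y #8) → E (X #15, Y #14) — 7 characters in the same relative order in both. Since dp[15][15] = 7, nothing longer is possible.

7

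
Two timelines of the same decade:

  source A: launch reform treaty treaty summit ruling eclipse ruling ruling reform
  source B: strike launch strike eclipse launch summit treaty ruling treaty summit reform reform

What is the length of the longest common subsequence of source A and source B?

Pick launch at source A[1]=source B[5], then treaty at source A[3]=source B[7], then treaty at source A[4]=source B[9], then summit at source A[5]=source B[10], then reform at source A[10]=source B[12]; all 5 events appear in both, in order. The LCS DP gives dp[10][12] = 5, so this is optimal.

5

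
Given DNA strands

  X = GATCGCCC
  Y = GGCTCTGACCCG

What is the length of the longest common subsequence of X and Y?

One common subsequence of length 7: G [1,2], T [3,4], C [4,5], G [5,7], C [6,9], C [7,10], C [8,11]. dp[8][12] = 7 confirms this is the maximum.

7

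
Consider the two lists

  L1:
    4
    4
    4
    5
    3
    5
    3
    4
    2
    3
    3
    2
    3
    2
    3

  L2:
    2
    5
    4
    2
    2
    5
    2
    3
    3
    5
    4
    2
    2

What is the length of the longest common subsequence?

Pick 4 at L1[1]=L2[3], 5 at L1[4]=L2[6], 3 at L1[5]=L2[9], 5 at L1[6]=L2[10], 4 at L1[8]=L2[11], 2 at L1[12]=L2[12], 2 at L1[14]=L2[13]; all 7 values appear in both, in order. Since dp[15][13] = 7, nothing longer is possible.

7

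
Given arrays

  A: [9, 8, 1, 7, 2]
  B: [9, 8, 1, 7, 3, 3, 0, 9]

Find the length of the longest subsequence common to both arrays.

4

One common subsequence of length 4: 9 (A #1, B #1), then 8 (A #2, B #2), then 1 (A #3, B #3), then 7 (A #4, B #4). Since dp[5][8] = 4, nothing longer is possible.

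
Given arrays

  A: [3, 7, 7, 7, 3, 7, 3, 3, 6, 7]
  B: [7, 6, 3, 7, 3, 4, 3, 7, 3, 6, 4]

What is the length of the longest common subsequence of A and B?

6

Taking 3 (A #1, B #3), 7 (A #2, B #4), 3 (A #5, B #7), 7 (A #6, B #8), 3 (A #8, B #9), 6 (A #9, B #10) gives a common subsequence of length 6. dp[10][11] = 6 confirms this is the maximum.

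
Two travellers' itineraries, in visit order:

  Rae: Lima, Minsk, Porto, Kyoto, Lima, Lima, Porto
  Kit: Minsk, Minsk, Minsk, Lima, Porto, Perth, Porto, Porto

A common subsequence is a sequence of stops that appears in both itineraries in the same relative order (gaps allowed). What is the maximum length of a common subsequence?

Taking Lima at Rae[1]=Kit[4], Porto at Rae[3]=Kit[7], Porto at Rae[7]=Kit[8] gives a common subsequence of length 3. dp[7][8] = 3 confirms this is the maximum.

3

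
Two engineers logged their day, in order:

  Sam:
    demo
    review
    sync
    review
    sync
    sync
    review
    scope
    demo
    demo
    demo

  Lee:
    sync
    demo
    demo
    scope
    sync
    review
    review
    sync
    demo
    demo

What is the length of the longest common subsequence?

Pick demo at Sam[1]=Lee[3]; then review at Sam[2]=Lee[6]; then review at Sam[4]=Lee[7]; then sync at Sam[6]=Lee[8]; then demo at Sam[10]=Lee[9]; then demo at Sam[11]=Lee[10]; all 6 tasks appear in both, in order. dp[11][10] = 6 confirms this is the maximum.

6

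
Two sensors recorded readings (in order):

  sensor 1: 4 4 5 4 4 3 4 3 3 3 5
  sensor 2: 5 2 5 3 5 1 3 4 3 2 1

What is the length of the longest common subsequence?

Let dp[i][j] be the LCS length of the first i values of sensor 1 and the first j values of sensor 2. dp[i][j] = dp[i-1][j-1]+1 when the i-th and j-th values match, else max(dp[i-1][j], dp[i][j-1]).
    ·  5  2  5  3  5  1  3  4  3  2  1
 ·  0  0  0  0  0  0  0  0  0  0  0  0
 4  0  0  0  0  0  0  0  0  1  1  1  1
 4  0  0  0  0  0  0  0  0  1  1  1  1
 5  0  1  1  1  1  1  1  1  1  1  1  1
 4  0  1  1  1  1  1  1  1  2  2  2  2
 4  0  1  1  1  1  1  1  1  2  2  2  2
 3  0  1  1  1  2  2  2  2  2  3  3  3
 4  0  1  1  1  2  2  2  2  3  3  3  3
 3  0  1  1  1  2  2  2  3  3  4  4  4
 3  0  1  1  1  2  2  2  3  3  4  4  4
 3  0  1  1  1  2  2  2  3  3  4  4  4
 5  0  1  1  2  2  3  3  3  3  4  4  4
dp[11][11] = 4. One LCS (by backtracking along matches): 5, 3, 4, 3.

4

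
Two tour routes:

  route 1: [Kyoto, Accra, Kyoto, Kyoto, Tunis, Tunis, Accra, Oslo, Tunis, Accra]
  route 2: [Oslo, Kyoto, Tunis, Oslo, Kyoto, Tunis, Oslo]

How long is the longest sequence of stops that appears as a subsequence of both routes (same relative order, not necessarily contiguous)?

4

One common subsequence of length 4: Kyoto (route 1 #1, route 2 #2), Kyoto (route 1 #4, route 2 #5), Tunis (route 1 #6, route 2 #6), Oslo (route 1 #8, route 2 #7). dp[10][7] = 4 confirms this is the maximum.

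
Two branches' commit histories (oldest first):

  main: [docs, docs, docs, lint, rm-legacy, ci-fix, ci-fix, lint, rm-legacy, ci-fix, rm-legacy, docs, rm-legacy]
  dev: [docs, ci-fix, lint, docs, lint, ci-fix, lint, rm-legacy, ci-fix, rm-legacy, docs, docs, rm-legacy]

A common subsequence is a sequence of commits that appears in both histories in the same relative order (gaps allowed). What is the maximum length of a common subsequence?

One common subsequence of length 10: docs at main[1]=dev[1], docs at main[3]=dev[4], lint at main[4]=dev[5], ci-fix at main[7]=dev[6], lint at main[8]=dev[7], rm-legacy at main[9]=dev[8], ci-fix at main[10]=dev[9], rm-legacy at main[11]=dev[10], docs at main[12]=dev[12], rm-legacy at main[13]=dev[13], and the DP table's final entry dp[13][13] is also 10, so no common subsequence is longer.

10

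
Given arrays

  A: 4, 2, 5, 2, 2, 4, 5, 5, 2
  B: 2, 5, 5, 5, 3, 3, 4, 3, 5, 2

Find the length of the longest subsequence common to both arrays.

5

Taking 2 (A #2, B #1) → 5 (A #3, B #4) → 4 (A #6, B #7) → 5 (A #8, B #9) → 2 (A #9, B #10) gives a common subsequence of length 5. The LCS DP gives dp[9][10] = 5, so this is optimal.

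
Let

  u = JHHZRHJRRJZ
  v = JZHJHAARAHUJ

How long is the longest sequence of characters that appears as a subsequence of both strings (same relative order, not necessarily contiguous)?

One common subsequence of length 6: J (u #1, v #1); then H (u #2, v #3); then H (u #3, v #5); then R (u #5, v #8); then H (u #6, v #10); then J (u #10, v #12). The LCS DP gives dp[11][12] = 6, so this is optimal.

6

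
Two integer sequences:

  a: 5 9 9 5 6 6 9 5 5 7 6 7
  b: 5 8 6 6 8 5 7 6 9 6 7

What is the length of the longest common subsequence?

Match 5 (a #1, b #1) → 6 (a #5, b #3) → 6 (a #6, b #4) → 5 (a #9, b #6) → 7 (a #10, b #7) → 6 (a #11, b #10) → 7 (a #12, b #11) — 7 values in the same relative order in both, and the DP table's final entry dp[12][11] is also 7, so no common subsequence is longer.

7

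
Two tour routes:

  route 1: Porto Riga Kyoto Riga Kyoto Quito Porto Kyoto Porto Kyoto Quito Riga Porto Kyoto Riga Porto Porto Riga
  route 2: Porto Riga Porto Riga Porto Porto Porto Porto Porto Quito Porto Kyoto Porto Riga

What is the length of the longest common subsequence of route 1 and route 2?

10

One common subsequence of length 10: Porto [1,1] → Riga [2,2] → Riga [4,4] → Porto [7,8] → Porto [9,9] → Quito [11,10] → Porto [13,11] → Kyoto [14,12] → Porto [17,13] → Riga [18,14]. The LCS DP gives dp[18][14] = 10, so this is optimal.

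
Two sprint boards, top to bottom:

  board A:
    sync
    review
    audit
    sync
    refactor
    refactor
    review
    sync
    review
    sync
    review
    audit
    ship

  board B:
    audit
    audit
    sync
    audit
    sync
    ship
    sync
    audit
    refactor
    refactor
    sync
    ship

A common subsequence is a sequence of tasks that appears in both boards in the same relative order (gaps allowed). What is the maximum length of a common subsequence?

7

Pick sync at board A[1]=board B[3] → audit at board A[3]=board B[4] → sync at board A[4]=board B[7] → refactor at board A[5]=board B[9] → refactor at board A[6]=board B[10] → sync at board A[10]=board B[11] → ship at board A[13]=board B[12]; all 7 tasks appear in both, in order. dp[13][12] = 7 confirms this is the maximum.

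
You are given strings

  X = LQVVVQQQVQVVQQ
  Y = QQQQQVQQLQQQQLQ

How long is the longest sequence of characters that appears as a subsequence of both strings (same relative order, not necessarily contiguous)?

Taking Q [2,5], then V [3,6], then Q [6,8], then Q [7,10], then Q [8,11], then Q [10,12], then Q [13,13], then Q [14,15] gives a common subsequence of length 8. The LCS DP gives dp[14][15] = 8, so this is optimal.

8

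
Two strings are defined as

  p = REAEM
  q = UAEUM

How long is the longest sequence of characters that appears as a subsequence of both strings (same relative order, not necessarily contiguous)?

3

Match A at p[3]=q[2], then E at p[4]=q[3], then M at p[5]=q[5] — 3 characters in the same relative order in both. dp[5][5] = 3 confirms this is the maximum.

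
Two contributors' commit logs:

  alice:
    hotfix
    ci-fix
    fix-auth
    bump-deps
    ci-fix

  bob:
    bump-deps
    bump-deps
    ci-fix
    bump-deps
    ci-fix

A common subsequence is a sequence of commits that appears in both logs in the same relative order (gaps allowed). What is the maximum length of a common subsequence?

Pick ci-fix at alice[2]=bob[3], then bump-deps at alice[4]=bob[4], then ci-fix at alice[5]=bob[5]; all 3 commits appear in both, in order, and the DP table's final entry dp[5][5] is also 3, so no common subsequence is longer.

3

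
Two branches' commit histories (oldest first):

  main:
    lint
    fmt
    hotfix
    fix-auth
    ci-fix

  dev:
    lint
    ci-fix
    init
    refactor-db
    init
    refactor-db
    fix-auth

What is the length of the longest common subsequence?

2

Pick lint [1,1]; then fix-auth [4,7]; all 2 commits appear in both, in order. The LCS DP gives dp[5][7] = 2, so this is optimal.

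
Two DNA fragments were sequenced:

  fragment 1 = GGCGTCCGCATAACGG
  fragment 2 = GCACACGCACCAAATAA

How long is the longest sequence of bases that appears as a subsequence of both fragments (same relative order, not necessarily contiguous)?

Taking G (fragment 1 #1, fragment 2 #1), C (fragment 1 #3, fragment 2 #6), G (fragment 1 #4, fragment 2 #7), C (fragment 1 #6, fragment 2 #8), C (fragment 1 #7, fragment 2 #10), C (fragment 1 #9, fragment 2 #11), A (fragment 1 #10, fragment 2 #14), T (fragment 1 #11, fragment 2 #15), A (fragment 1 #12, fragment 2 #16), A (fragment 1 #13, fragment 2 #17) gives a common subsequence of length 10. dp[16][17] = 10 confirms this is the maximum.

10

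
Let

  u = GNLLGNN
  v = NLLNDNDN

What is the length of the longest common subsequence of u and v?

5

Let dp[i][j] be the LCS length of the first i characters of u and the first j characters of v. dp[i][j] = dp[i-1][j-1]+1 when the i-th and j-th characters match, else max(dp[i-1][j], dp[i][j-1]).
    ·  N  L  L  N  D  N  D  N
 ·  0  0  0  0  0  0  0  0  0
 G  0  0  0  0  0  0  0  0  0
 N  0  1  1  1  1  1  1  1  1
 L  0  1  2  2  2  2  2  2  2
 L  0  1  2  3  3  3  3  3  3
 G  0  1  2  3  3  3  3  3  3
 N  0  1  2  3  4  4  4  4  4
 N  0  1  2  3  4  4  5  5  5
dp[7][8] = 5. One LCS (by backtracking along matches): NLLNN.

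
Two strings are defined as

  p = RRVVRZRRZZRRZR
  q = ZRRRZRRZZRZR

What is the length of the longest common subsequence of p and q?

Taking R (p #1, q #2), then R (p #2, q #3), then R (p #5, q #4), then Z (p #6, q #5), then R (p #7, q #6), then R (p #8, q #7), then Z (p #9, q #8), then Z (p #10, q #9), then R (p #12, q #10), then Z (p #13, q #11), then R (p #14, q #12) gives a common subsequence of length 11. The LCS DP gives dp[14][12] = 11, so this is optimal.

11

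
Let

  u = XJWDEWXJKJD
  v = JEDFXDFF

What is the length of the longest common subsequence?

4

Taking J [2,1], then D [4,3], then X [7,5], then D [11,6] gives a common subsequence of length 4. dp[11][8] = 4 confirms this is the maximum.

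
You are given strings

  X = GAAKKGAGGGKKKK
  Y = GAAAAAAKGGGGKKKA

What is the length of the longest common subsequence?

Taking G [1,1]; then A [2,6]; then A [3,7]; then K [5,8]; then G [6,9]; then G [8,10]; then G [9,11]; then G [10,12]; then K [11,13]; then K [12,14]; then K [13,15] gives a common subsequence of length 11. Since dp[14][16] = 11, nothing longer is possible.

11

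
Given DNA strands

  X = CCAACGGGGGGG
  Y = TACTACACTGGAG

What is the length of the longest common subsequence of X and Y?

7

Taking C [1,3], C [2,6], A [4,7], C [5,8], G [6,10], G [7,11], G [12,13] gives a common subsequence of length 7, and the DP table's final entry dp[12][13] is also 7, so no common subsequence is longer.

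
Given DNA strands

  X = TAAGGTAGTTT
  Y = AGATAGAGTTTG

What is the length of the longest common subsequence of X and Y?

Taking T [1,4], A [3,5], G [5,6], A [7,7], G [8,8], T [9,9], T [10,10], T [11,11] gives a common subsequence of length 8. dp[11][12] = 8 confirms this is the maximum.

8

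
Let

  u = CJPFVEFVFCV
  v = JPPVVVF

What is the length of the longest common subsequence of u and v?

5

Pick J (u #2, v #1) → P (u #3, v #3) → V (u #5, v #5) → V (u #8, v #6) → F (u #9, v #7); all 5 characters appear in both, in order. dp[11][7] = 5 confirms this is the maximum.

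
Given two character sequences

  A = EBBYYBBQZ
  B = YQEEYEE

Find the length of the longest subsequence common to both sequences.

Pick E [1,4], then Y [4,5]; all 2 characters appear in both, in order. Since dp[9][7] = 2, nothing longer is possible.

2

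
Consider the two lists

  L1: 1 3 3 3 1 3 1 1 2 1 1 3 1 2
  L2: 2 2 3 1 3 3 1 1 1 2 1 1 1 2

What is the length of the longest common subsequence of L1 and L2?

11

Pick 1 [1,4]; then 3 [3,5]; then 3 [4,6]; then 1 [5,7]; then 1 [7,8]; then 1 [8,9]; then 2 [9,10]; then 1 [10,11]; then 1 [11,12]; then 1 [13,13]; then 2 [14,14]; all 11 values appear in both, in order, and the DP table's final entry dp[14][14] is also 11, so no common subsequence is longer.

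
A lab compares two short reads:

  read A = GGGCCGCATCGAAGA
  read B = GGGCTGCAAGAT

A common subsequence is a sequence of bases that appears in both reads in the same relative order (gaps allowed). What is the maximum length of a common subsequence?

Match G [1,1]; then G [2,2]; then G [3,3]; then C [4,4]; then G [6,6]; then C [10,7]; then A [12,8]; then A [13,9]; then G [14,10]; then A [15,11] — 10 bases in the same relative order in both. dp[15][12] = 10 confirms this is the maximum.

10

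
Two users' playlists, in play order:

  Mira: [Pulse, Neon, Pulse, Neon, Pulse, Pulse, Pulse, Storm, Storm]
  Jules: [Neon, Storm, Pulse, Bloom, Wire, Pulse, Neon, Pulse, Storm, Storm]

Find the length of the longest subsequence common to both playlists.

Pick Pulse at Mira[1]=Jules[3]; then Pulse at Mira[3]=Jules[6]; then Neon at Mira[4]=Jules[7]; then Pulse at Mira[7]=Jules[8]; then Storm at Mira[8]=Jules[9]; then Storm at Mira[9]=Jules[10]; all 6 songs appear in both, in order, and the DP table's final entry dp[9][10] is also 6, so no common subsequence is longer.

6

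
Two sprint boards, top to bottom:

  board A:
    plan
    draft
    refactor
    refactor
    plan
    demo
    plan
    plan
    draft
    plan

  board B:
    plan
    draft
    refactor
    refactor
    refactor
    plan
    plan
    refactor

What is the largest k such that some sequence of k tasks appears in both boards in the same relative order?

6

Taking plan at board A[1]=board B[1] → draft at board A[2]=board B[2] → refactor at board A[3]=board B[4] → refactor at board A[4]=board B[5] → plan at board A[5]=board B[6] → plan at board A[7]=board B[7] gives a common subsequence of length 6. dp[10][8] = 6 confirms this is the maximum.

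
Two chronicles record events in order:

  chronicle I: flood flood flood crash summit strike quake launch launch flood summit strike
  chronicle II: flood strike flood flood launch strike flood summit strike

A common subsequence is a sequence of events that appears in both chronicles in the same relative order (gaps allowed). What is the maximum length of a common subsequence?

7

Pick flood at chronicle I[1]=chronicle II[1], then flood at chronicle I[2]=chronicle II[3], then flood at chronicle I[3]=chronicle II[4], then strike at chronicle I[6]=chronicle II[6], then flood at chronicle I[10]=chronicle II[7], then summit at chronicle I[11]=chronicle II[8], then strike at chronicle I[12]=chronicle II[9]; all 7 events appear in both, in order. Since dp[12][9] = 7, nothing longer is possible.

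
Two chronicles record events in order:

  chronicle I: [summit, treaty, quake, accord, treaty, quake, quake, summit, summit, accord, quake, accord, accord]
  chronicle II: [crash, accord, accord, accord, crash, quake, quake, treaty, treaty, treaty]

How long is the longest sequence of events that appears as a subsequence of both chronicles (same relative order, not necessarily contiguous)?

3

Pick accord [4,4], then quake [6,6], then quake [7,7]; all 3 events appear in both, in order, and the DP table's final entry dp[13][10] is also 3, so no common subsequence is longer.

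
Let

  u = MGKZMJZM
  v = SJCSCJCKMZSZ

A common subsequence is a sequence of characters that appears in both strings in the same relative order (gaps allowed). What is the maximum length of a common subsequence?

3

Match M [1,9], then Z [4,10], then Z [7,12] — 3 characters in the same relative order in both. The LCS DP gives dp[8][12] = 3, so this is optimal.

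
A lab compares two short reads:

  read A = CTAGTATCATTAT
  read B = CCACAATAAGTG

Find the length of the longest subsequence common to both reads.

Pick C at read A[1]=read B[4], then A at read A[3]=read B[5], then A at read A[6]=read B[6], then T at read A[7]=read B[7], then A at read A[9]=read B[8], then A at read A[12]=read B[9], then T at read A[13]=read B[11]; all 7 bases appear in both, in order. The LCS DP gives dp[13][12] = 7, so this is optimal.

7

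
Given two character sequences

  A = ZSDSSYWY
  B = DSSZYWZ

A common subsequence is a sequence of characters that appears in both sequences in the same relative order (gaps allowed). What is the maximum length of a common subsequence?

Let dp[i][j] be the LCS length of the first i characters of A and the first j characters of B. dp[i][j] = dp[i-1][j-1]+1 when the i-th and j-th characters match, else max(dp[i-1][j], dp[i][j-1]).
    ·  D  S  S  Z  Y  W  Z
 ·  0  0  0  0  0  0  0  0
 Z  0  0  0  0  1  1  1  1
 S  0  0  1  1  1  1  1  1
 D  0  1  1  1  1  1  1  1
 S  0  1  2  2  2  2  2  2
 S  0  1  2  3  3  3  3  3
 Y  0  1  2  3  3  4  4  4
 W  0  1  2  3  3  4  5  5
 Y  0  1  2  3  3  4  5  5
dp[8][7] = 5. One LCS (by backtracking along matches): DSSYW.

5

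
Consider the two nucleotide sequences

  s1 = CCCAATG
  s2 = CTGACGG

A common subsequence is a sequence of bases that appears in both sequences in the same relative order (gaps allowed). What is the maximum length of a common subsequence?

3

Let dp[i][j] be the LCS length of the first i bases of s1 and the first j bases of s2. dp[i][j] = dp[i-1][j-1]+1 when the i-th and j-th bases match, else max(dp[i-1][j], dp[i][j-1]).
    ·  C  T  G  A  C  G  G
 ·  0  0  0  0  0  0  0  0
 C  0  1  1  1  1  1  1  1
 C  0  1  1  1  1  2  2  2
 C  0  1  1  1  1  2  2  2
 A  0  1  1  1  2  2  2  2
 A  0  1  1  1  2  2  2  2
 T  0  1  2  2  2  2  2  2
 G  0  1  2  3  3  3  3  3
dp[7][7] = 3. One LCS (by backtracking along matches): CCG.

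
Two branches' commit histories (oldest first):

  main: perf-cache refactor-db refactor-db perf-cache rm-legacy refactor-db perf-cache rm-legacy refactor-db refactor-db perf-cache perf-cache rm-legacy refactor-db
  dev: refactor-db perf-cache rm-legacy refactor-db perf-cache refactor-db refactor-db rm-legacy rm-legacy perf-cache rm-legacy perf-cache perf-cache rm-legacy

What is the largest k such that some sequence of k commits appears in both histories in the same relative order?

10

Match refactor-db [3,1]; then perf-cache [4,2]; then rm-legacy [5,3]; then refactor-db [6,4]; then perf-cache [7,5]; then refactor-db [9,6]; then refactor-db [10,7]; then perf-cache [11,12]; then perf-cache [12,13]; then rm-legacy [13,14] — 10 commits in the same relative order in both. dp[14][14] = 10 confirms this is the maximum.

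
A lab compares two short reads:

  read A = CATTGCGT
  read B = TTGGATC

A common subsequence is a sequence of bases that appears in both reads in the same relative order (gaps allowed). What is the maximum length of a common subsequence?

Let dp[i][j] be the LCS length of the first i bases of read A and the first j bases of read B. dp[i][j] = dp[i-1][j-1]+1 when the i-th and j-th bases match, else max(dp[i-1][j], dp[i][j-1]).
    ·  T  T  G  G  A  T  C
 ·  0  0  0  0  0  0  0  0
 C  0  0  0  0  0  0  0  1
 A  0  0  0  0  0  1  1  1
 T  0  1  1  1  1  1  2  2
 T  0  1  2  2  2  2  2  2
 G  0  1  2  3  3  3  3  3
 C  0  1  2  3  3  3  3  4
 G  0  1  2  3  4  4  4  4
 T  0  1  2  3  4  4  5  5
dp[8][7] = 5. One LCS (by backtracking along matches): TTGGT.

5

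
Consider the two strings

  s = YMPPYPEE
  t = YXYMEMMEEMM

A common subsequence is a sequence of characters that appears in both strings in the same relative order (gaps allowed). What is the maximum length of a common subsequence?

Pick Y [1,3], M [2,7], E [7,8], E [8,9]; all 4 characters appear in both, in order, and the DP table's final entry dp[8][11] is also 4, so no common subsequence is longer.

4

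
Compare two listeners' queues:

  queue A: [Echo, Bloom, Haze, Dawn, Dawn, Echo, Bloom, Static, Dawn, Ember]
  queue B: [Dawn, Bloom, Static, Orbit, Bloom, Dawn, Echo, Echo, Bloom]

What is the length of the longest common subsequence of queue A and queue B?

Taking Bloom (queue A #2, queue B #5), Dawn (queue A #4, queue B #6), Echo (queue A #6, queue B #8), Bloom (queue A #7, queue B #9) gives a common subsequence of length 4, and the DP table's final entry dp[10][9] is also 4, so no common subsequence is longer.

4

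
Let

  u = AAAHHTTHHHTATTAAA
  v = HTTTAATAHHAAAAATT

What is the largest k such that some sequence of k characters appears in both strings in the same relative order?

9

Taking A at u[1]=v[5] → A at u[2]=v[6] → A at u[3]=v[8] → H at u[4]=v[9] → H at u[5]=v[10] → A at u[12]=v[12] → A at u[15]=v[13] → A at u[16]=v[14] → A at u[17]=v[15] gives a common subsequence of length 9, and the DP table's final entry dp[17][17] is also 9, so no common subsequence is longer.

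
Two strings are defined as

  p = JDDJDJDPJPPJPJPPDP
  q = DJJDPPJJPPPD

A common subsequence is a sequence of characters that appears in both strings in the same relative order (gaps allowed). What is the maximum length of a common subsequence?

11

Match D (p #3, q #1), then J (p #4, q #2), then J (p #6, q #3), then D (p #7, q #4), then P (p #8, q #6), then J (p #9, q #7), then J (p #12, q #8), then P (p #13, q #9), then P (p #15, q #10), then P (p #16, q #11), then D (p #17, q #12) — 11 characters in the same relative order in both. Since dp[18][12] = 11, nothing longer is possible.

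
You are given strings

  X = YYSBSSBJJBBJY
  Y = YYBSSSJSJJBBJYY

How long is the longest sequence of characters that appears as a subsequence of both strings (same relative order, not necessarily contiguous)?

Match Y at X[1]=Y[1], then Y at X[2]=Y[2], then S at X[3]=Y[5], then S at X[5]=Y[6], then S at X[6]=Y[8], then J at X[8]=Y[9], then J at X[9]=Y[10], then B at X[10]=Y[11], then B at X[11]=Y[12], then J at X[12]=Y[13], then Y at X[13]=Y[15] — 11 characters in the same relative order in both. dp[13][15] = 11 confirms this is the maximum.

11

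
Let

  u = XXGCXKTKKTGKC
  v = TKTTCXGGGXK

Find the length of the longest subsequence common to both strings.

5

One common subsequence of length 5: K [6,2]; then T [7,3]; then T [10,4]; then G [11,9]; then K [12,11]. dp[13][11] = 5 confirms this is the maximum.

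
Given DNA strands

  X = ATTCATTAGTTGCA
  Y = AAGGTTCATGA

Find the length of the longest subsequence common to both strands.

8

Taking A [1,2], then T [2,5], then T [3,6], then C [4,7], then A [8,8], then T [11,9], then G [12,10], then A [14,11] gives a common subsequence of length 8. The LCS DP gives dp[14][11] = 8, so this is optimal.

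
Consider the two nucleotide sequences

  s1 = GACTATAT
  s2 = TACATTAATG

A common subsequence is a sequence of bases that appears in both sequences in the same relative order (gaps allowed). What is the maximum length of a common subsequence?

6

Let dp[i][j] be the LCS length of the first i bases of s1 and the first j bases of s2. dp[i][j] = dp[i-1][j-1]+1 when the i-th and j-th bases match, else max(dp[i-1][j], dp[i][j-1]).
    ·  T  A  C  A  T  T  A  A  T  G
 ·  0  0  0  0  0  0  0  0  0  0  0
 G  0  0  0  0  0  0  0  0  0  0  1
 A  0  0  1  1  1  1  1  1  1  1  1
 C  0  0  1  2  2  2  2  2  2  2  2
 T  0  1  1  2  2  3  3  3  3  3  3
 A  0  1  2  2  3  3  3  4  4  4  4
 T  0  1  2  2  3  4  4  4  4  5  5
 A  0  1  2  2  3  4  4  5  5  5  5
 T  0  1  2  2  3  4  5  5  5  6  6
dp[8][10] = 6. One LCS (by backtracking along matches): ACTAAT.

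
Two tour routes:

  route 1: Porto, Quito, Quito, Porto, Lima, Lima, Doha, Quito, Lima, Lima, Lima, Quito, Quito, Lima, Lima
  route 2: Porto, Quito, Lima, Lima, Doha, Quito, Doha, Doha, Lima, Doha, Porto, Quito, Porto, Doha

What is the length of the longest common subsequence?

8

Taking Porto (route 1 #1, route 2 #1), then Quito (route 1 #3, route 2 #2), then Lima (route 1 #5, route 2 #3), then Lima (route 1 #6, route 2 #4), then Doha (route 1 #7, route 2 #5), then Quito (route 1 #8, route 2 #6), then Lima (route 1 #9, route 2 #9), then Quito (route 1 #12, route 2 #12) gives a common subsequence of length 8, and the DP table's final entry dp[15][14] is also 8, so no common subsequence is longer.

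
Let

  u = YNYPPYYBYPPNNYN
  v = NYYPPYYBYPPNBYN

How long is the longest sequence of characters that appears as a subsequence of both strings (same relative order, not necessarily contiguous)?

13

Match Y [1,2]; then Y [3,3]; then P [4,4]; then P [5,5]; then Y [6,6]; then Y [7,7]; then B [8,8]; then Y [9,9]; then P [10,10]; then P [11,11]; then N [12,12]; then Y [14,14]; then N [15,15] — 13 characters in the same relative order in both, and the DP table's final entry dp[15][15] is also 13, so no common subsequence is longer.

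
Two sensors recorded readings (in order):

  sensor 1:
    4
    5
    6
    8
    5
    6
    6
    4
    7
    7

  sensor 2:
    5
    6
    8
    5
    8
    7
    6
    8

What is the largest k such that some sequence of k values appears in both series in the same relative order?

5

One common subsequence of length 5: 5 [2,1]; then 6 [3,2]; then 8 [4,3]; then 5 [5,4]; then 6 [6,7]. Since dp[10][8] = 5, nothing longer is possible.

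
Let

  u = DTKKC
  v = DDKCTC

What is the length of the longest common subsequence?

Match D (u #1, v #2), T (u #2, v #5), C (u #5, v #6) — 3 characters in the same relative order in both. dp[5][6] = 3 confirms this is the maximum.

3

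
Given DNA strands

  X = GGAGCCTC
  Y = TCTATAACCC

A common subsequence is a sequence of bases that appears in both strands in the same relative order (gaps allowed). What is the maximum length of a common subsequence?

4

Let dp[i][j] be the LCS length of the first i bases of X and the first j bases of Y. dp[i][j] = dp[i-1][j-1]+1 when the i-th and j-th bases match, else max(dp[i-1][j], dp[i][j-1]).
    ·  T  C  T  A  T  A  A  C  C  C
 ·  0  0  0  0  0  0  0  0  0  0  0
 G  0  0  0  0  0  0  0  0  0  0  0
 G  0  0  0  0  0  0  0  0  0  0  0
 A  0  0  0  0  1  1  1  1  1  1  1
 G  0  0  0  0  1  1  1  1  1  1  1
 C  0  0  1  1  1  1  1  1  2  2  2
 C  0  0  1  1  1  1  1  1  2  3  3
 T  0  1  1  2  2  2  2  2  2  3  3
 C  0  1  2  2  2  2  2  2  3  3  4
dp[8][10] = 4. One LCS (by backtracking along matches): ACCC.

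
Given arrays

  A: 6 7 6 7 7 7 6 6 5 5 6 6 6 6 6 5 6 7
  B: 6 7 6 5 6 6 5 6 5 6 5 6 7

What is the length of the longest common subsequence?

One common subsequence of length 11: 6 at A[1]=B[1] → 7 at A[2]=B[2] → 6 at A[3]=B[3] → 6 at A[7]=B[5] → 6 at A[8]=B[6] → 5 at A[9]=B[7] → 5 at A[10]=B[9] → 6 at A[15]=B[10] → 5 at A[16]=B[11] → 6 at A[17]=B[12] → 7 at A[18]=B[13]. The LCS DP gives dp[18][13] = 11, so this is optimal.

11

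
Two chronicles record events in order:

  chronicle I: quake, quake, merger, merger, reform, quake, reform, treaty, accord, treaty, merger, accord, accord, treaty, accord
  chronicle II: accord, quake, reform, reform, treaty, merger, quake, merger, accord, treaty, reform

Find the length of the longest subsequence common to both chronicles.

One common subsequence of length 7: quake [2,2], then reform [5,3], then reform [7,4], then treaty [8,5], then merger [11,8], then accord [13,9], then treaty [14,10]. dp[15][11] = 7 confirms this is the maximum.

7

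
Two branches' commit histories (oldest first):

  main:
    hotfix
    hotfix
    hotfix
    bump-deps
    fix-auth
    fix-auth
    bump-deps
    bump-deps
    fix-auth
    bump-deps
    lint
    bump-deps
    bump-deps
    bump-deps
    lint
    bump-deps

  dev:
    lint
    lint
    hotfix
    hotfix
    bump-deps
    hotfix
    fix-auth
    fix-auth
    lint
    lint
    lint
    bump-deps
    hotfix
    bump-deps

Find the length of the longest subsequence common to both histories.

8

Pick hotfix (main #1, dev #3); then hotfix (main #2, dev #4); then hotfix (main #3, dev #6); then fix-auth (main #5, dev #7); then fix-auth (main #6, dev #8); then lint (main #11, dev #11); then bump-deps (main #12, dev #12); then bump-deps (main #16, dev #14); all 8 commits appear in both, in order. Since dp[16][14] = 8, nothing longer is possible.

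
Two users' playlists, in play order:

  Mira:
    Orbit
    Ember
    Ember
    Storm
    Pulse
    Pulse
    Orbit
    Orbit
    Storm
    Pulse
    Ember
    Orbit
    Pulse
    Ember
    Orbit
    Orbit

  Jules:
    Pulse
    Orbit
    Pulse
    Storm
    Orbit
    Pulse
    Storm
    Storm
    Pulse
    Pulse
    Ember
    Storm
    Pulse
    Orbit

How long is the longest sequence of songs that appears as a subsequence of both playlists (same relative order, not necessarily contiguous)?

8

Match Orbit [1,2]; then Storm [4,4]; then Pulse [5,6]; then Pulse [6,9]; then Pulse [10,10]; then Ember [11,11]; then Pulse [13,13]; then Orbit [16,14] — 8 songs in the same relative order in both. The LCS DP gives dp[16][14] = 8, so this is optimal.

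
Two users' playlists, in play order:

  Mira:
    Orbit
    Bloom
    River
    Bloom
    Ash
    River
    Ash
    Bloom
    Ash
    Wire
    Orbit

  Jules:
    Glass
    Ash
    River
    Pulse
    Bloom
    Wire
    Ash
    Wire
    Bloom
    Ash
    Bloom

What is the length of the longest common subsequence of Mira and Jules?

Pick River at Mira[3]=Jules[3] → Bloom at Mira[4]=Jules[5] → Ash at Mira[5]=Jules[7] → Ash at Mira[7]=Jules[10] → Bloom at Mira[8]=Jules[11]; all 5 songs appear in both, in order. The LCS DP gives dp[11][11] = 5, so this is optimal.

5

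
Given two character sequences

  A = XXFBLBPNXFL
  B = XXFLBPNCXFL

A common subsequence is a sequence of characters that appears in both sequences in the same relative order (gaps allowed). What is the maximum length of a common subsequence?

Let dp[i][j] be the LCS length of the first i characters of A and the first j characters of B. dp[i][j] = dp[i-1][j-1]+1 when the i-th and j-th characters match, else max(dp[i-1][j], dp[i][j-1]).
    ·  X  X  F  L  B  P  N  C  X  F  L
 ·  0  0  0  0  0  0  0  0  0  0  0  0
 X  0  1  1  1  1  1  1  1  1  1  1  1
 X  0  1  2  2  2  2  2  2  2  2  2  2
 F  0  1  2  3  3  3  3  3  3  3  3  3
 B  0  1  2  3  3  4  4  4  4  4  4  4
 L  0  1  2  3  4  4  4  4  4  4  4  5
 B  0  1  2  3  4  5  5  5  5  5  5  5
 P  0  1  2  3  4  5  6  6  6  6  6  6
 N  0  1  2  3  4  5  6  7  7  7  7  7
 X  0  1  2  3  4  5  6  7  7  8  8  8
 F  0  1  2  3  4  5  6  7  7  8  9  9
 L  0  1  2  3  4  5  6  7  7  8  9 10
dp[11][11] = 10. One LCS (by backtracking along matches): XXFLBPNXFL.

10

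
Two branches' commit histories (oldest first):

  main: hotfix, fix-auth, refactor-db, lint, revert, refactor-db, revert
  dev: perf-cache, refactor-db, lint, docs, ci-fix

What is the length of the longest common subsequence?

2

Pick refactor-db [3,2] → lint [4,3]; all 2 commits appear in both, in order, and the DP table's final entry dp[7][5] is also 2, so no common subsequence is longer.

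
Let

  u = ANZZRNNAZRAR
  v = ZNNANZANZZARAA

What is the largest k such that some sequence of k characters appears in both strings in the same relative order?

One common subsequence of length 7: A at u[1]=v[7]; then N at u[2]=v[8]; then Z at u[3]=v[9]; then Z at u[4]=v[10]; then R at u[5]=v[12]; then A at u[8]=v[13]; then A at u[11]=v[14]. Since dp[12][14] = 7, nothing longer is possible.

7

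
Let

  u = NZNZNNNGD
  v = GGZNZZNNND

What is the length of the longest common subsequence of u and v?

One common subsequence of length 7: N (u #1, v #4), then Z (u #2, v #5), then Z (u #4, v #6), then N (u #5, v #7), then N (u #6, v #8), then N (u #7, v #9), then D (u #9, v #10). dp[9][10] = 7 confirms this is the maximum.

7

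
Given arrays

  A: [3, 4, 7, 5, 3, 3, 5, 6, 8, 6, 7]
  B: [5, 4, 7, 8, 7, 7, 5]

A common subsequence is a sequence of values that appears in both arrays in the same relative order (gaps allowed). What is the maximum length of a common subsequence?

4

Taking 4 at A[2]=B[2], 7 at A[3]=B[3], 8 at A[9]=B[4], 7 at A[11]=B[6] gives a common subsequence of length 4. The LCS DP gives dp[11][7] = 4, so this is optimal.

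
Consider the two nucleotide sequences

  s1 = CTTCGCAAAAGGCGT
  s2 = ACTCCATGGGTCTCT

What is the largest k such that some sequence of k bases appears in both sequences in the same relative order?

One common subsequence of length 9: C at s1[1]=s2[2] → T at s1[3]=s2[3] → C at s1[4]=s2[4] → C at s1[6]=s2[5] → A at s1[7]=s2[6] → G at s1[11]=s2[9] → G at s1[12]=s2[10] → C at s1[13]=s2[14] → T at s1[15]=s2[15]. Since dp[15][15] = 9, nothing longer is possible.

9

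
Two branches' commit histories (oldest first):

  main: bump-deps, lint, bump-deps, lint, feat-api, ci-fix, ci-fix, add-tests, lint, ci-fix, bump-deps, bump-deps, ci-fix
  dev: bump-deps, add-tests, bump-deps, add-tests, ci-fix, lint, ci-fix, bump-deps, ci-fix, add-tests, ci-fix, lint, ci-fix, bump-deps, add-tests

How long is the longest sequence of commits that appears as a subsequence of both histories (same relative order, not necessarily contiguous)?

9

Taking bump-deps [1,1]; then bump-deps [3,3]; then lint [4,6]; then ci-fix [6,7]; then ci-fix [7,9]; then add-tests [8,10]; then lint [9,12]; then ci-fix [10,13]; then bump-deps [11,14] gives a common subsequence of length 9, and the DP table's final entry dp[13][15] is also 9, so no common subsequence is longer.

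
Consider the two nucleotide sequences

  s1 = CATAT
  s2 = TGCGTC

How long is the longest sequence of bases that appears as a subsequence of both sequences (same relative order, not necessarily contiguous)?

Let dp[i][j] be the LCS length of the first i bases of s1 and the first j bases of s2. dp[i][j] = dp[i-1][j-1]+1 when the i-th and j-th bases match, else max(dp[i-1][j], dp[i][j-1]).
    ·  T  G  C  G  T  C
 ·  0  0  0  0  0  0  0
 C  0  0  0  1  1  1  1
 A  0  0  0  1  1  1  1
 T  0  1  1  1  1  2  2
 A  0  1  1  1  1  2  2
 T  0  1  1  1  1  2  2
dp[5][6] = 2. One LCS (by backtracking along matches): CT.

2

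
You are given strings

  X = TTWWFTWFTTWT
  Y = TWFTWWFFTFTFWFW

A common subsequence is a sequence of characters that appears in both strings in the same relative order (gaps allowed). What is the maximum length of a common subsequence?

9

Taking T [1,1], T [2,4], W [3,5], W [4,6], F [5,10], T [6,11], W [7,13], F [8,14], W [11,15] gives a common subsequence of length 9. dp[12][15] = 9 confirms this is the maximum.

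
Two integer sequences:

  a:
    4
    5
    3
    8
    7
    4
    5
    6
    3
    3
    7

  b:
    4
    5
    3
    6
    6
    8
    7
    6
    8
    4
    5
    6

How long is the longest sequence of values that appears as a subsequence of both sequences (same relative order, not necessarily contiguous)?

8

Let dp[i][j] be the LCS length of the first i values of a and the first j values of b. dp[i][j] = dp[i-1][j-1]+1 when the i-th and j-th values match, else max(dp[i-1][j], dp[i][j-1]).
    ·  4  5  3  6  6  8  7  6  8  4  5  6
 ·  0  0  0  0  0  0  0  0  0  0  0  0  0
 4  0  1  1  1  1  1  1  1  1  1  1  1  1
 5  0  1  2  2  2  2  2  2  2  2  2  2  2
 3  0  1  2  3  3  3  3  3  3  3  3  3  3
 8  0  1  2  3  3  3  4  4  4  4  4  4  4
 7  0  1  2  3  3  3  4  5  5  5  5  5  5
 4  0  1  2  3  3  3  4  5  5  5  6  6  6
 5  0  1  2  3  3  3  4  5  5  5  6  7  7
 6  0  1  2  3  4  4  4  5  6  6  6  7  8
 3  0  1  2  3  4  4  4  5  6  6  6  7  8
 3  0  1  2  3  4  4  4  5  6  6  6  7  8
 7  0  1  2  3  4  4  4  5  6  6  6  7  8
dp[11][12] = 8. One LCS (by backtracking along matches): 4, 5, 3, 8, 7, 4, 5, 6.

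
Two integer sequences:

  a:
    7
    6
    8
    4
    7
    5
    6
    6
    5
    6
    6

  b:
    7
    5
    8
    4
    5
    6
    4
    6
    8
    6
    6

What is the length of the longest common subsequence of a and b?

Let dp[i][j] be the LCS length of the first i values of a and the first j values of b. dp[i][j] = dp[i-1][j-1]+1 when the i-th and j-th values match, else max(dp[i-1][j], dp[i][j-1]).
    ·  7  5  8  4  5  6  4  6  8  6  6
 ·  0  0  0  0  0  0  0  0  0  0  0  0
 7  0  1  1  1  1  1  1  1  1  1  1  1
 6  0  1  1  1  1  1  2  2  2  2  2  2
 8  0  1  1  2  2  2  2  2  2  3  3  3
 4  0  1  1  2  3  3  3  3  3  3  3  3
 7  0  1  1  2  3  3  3  3  3  3  3  3
 5  0  1  2  2  3  4  4  4  4  4  4  4
 6  0  1  2  2  3  4  5  5  5  5  5  5
 6  0  1  2  2  3  4  5  5  6  6  6  6
 5  0  1  2  2  3  4  5  5  6  6  6  6
 6  0  1  2  2  3  4  5  5  6  6  7  7
 6  0  1  2  2  3  4  5  5  6  6  7  8
dp[11][11] = 8. One LCS (by backtracking along matches): 7, 8, 4, 5, 6, 6, 6, 6.

8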